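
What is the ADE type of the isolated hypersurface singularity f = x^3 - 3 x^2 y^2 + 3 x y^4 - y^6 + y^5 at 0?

E_{8}

The Hessian of f at 0 is [[0, 0], [0, 0]] with rank 0, so corank 2. A Groebner basis of the Jacobian ideal J(f) in C{x,y} is {y^4, x^3, -x^2/2 + x*y^2}; counting standard monomials gives mu = 8. Corank 2; j^3 = x^3 is a perfect cube, so E-series; the 5-jet and mu = 8 give E_8.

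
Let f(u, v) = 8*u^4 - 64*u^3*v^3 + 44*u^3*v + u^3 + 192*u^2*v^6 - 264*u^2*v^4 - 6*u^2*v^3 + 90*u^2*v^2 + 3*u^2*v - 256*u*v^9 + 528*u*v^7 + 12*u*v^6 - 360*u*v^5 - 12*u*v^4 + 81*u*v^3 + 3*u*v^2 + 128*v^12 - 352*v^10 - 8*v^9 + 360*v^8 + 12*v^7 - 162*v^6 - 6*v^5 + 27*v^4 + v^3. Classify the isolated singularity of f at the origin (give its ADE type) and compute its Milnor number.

Type E7, Milnor number mu = 7.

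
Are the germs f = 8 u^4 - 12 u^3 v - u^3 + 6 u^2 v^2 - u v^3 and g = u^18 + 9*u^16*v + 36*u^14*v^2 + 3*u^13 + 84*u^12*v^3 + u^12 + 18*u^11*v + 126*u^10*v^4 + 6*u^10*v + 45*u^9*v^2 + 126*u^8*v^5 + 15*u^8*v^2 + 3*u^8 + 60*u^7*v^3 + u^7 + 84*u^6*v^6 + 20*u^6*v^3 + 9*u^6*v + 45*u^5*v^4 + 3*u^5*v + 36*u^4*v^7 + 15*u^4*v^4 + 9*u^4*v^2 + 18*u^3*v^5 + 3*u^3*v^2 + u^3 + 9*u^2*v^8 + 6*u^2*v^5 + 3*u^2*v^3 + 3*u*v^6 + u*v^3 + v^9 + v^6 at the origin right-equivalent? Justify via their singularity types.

The Hessian of f at 0 has rank 0. Corank 2; j^3 = -u^3 is a perfect cube, so E-series; the 4-jet and mu = 7 give E_7. The Hessian of g at 0 has rank 0. Corank 2; j^3 = u^3 is a perfect cube, so E-series; the 4-jet and mu = 7 give E_7. Both have type E_7, hence right-equivalent.

Yes.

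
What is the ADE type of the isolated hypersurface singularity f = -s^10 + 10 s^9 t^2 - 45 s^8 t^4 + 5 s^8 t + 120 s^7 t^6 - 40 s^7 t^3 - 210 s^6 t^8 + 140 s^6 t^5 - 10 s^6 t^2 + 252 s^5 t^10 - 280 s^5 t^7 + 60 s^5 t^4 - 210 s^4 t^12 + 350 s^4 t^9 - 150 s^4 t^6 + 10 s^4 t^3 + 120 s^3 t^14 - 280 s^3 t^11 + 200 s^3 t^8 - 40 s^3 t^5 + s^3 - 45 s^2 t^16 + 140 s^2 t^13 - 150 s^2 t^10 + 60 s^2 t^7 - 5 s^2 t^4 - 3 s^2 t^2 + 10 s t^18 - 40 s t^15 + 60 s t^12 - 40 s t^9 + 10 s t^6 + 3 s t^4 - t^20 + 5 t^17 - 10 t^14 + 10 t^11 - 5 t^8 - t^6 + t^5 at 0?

The Hessian of f at 0 has rank 0. Corank 2; j^3 = s^3 is a perfect cube, so E-series; the 5-jet and mu = 8 give E_8.

E8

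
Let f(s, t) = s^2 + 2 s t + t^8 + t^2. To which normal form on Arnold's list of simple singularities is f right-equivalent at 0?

The Hessian of f at 0 is [[2, 2], [2, 2]] with rank 1, so corank 1. A Groebner basis of the Jacobian ideal J(f) in C{s,t} is {t^7, s + t}; counting standard monomials gives mu = 7. Corank 1: A-series; mu = 7 gives A_7.

A_7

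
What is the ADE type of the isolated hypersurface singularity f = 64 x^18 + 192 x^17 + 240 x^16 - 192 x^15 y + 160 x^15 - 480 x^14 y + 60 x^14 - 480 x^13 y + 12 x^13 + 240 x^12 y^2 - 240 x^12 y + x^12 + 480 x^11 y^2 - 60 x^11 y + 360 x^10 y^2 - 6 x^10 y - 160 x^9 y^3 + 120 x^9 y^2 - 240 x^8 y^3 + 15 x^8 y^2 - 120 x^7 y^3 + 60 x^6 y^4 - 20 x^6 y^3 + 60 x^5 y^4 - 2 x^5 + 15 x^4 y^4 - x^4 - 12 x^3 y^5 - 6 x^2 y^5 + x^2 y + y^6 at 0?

The Hessian of f at 0 has rank 0. Corank 2; j^3 = x^2*y has shape L^2 M (L != M), so D-series; mu = 7 gives D_7.

D_7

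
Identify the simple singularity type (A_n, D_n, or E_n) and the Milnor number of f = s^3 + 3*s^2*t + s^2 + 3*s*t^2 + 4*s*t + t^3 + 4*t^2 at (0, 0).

The Hessian of f at 0 has rank 1. Corank 1: A-series; mu = 2 gives A_2.

Type A_{2}, Milnor number mu = 2.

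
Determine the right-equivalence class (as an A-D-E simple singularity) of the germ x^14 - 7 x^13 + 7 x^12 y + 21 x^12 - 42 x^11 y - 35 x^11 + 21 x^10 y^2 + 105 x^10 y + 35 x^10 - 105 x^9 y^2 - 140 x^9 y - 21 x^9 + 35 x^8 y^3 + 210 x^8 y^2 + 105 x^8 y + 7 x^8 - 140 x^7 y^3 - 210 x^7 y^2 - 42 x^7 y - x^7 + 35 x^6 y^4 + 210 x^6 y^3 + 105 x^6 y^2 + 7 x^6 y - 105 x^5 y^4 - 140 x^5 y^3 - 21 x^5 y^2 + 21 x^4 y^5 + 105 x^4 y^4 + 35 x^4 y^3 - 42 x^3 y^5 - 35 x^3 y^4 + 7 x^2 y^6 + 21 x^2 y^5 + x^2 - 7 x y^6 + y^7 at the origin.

The Hessian of f at 0 is [[2, 0], [0, 0]] with rank 1, so corank 1. A Groebner basis of the Jacobian ideal J(f) in C{x,y} is {y^6, x}; counting standard monomials gives mu = 6. Corank 1: A-series; mu = 6 gives A_6.

A6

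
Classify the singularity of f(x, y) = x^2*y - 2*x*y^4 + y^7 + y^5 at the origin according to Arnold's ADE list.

D_6

The Hessian of f at 0 is [[0, 0], [0, 0]] with rank 0, so corank 2. A Groebner basis of the Jacobian ideal J(f) in C{x,y} is {-x*y + y^4, x*y^2, x^2 + 5*x*y}; counting standard monomials gives mu = 6. Corank 2; j^3 = x^2*y has shape L^2 M (L != M), so D-series; mu = 6 gives D_6.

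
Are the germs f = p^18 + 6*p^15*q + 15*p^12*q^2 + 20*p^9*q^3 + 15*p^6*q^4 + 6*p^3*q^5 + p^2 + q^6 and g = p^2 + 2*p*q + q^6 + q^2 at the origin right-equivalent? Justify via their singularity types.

Yes.

The Hessian of f at 0 is [[2, 0], [0, 0]] with rank 1, so corank 1. A Groebner basis of the Jacobian ideal J(f) in C{p,q} is {q^5, p}; counting standard monomials gives mu = 5. Corank 1: A-series; mu = 5 gives A_5. The Hessian of g at 0 is [[2, 2], [2, 2]] with rank 1, so corank 1. A Groebner basis of the Jacobian ideal J(g) in C{p,q} is {q^5, p + q}; counting standard monomials gives mu = 5. Corank 1: A-series; mu = 5 gives A_5. Both have type A_5, hence right-equivalent.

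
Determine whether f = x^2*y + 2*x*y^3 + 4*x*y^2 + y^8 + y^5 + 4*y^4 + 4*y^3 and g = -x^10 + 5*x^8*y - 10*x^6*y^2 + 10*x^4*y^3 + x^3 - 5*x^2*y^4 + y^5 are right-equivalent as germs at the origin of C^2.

No.

The Hessian of f at 0 is [[0, 0], [0, 0]] with rank 0, so corank 2. A Groebner basis of the Jacobian ideal J(f) in C{x,y} is {x^4 + 24*x^3 + 112*x^2*y + x^2 + 177*x*y^2 - 94*x*y - 192*y^2, x^3*y - 6*x^3 - 24*x^2*y - x^2/8 - 257*x*y^2/8 + 63*x*y/4 + 32*y^2, x^3 + x^2*y^2 + 2*x^2*y, x*y + y^3 + 2*y^2}; counting standard monomials gives mu = 9. Corank 2; j^3 = y*(x + 2*y)^2 has shape L^2 M (L != M), so D-series; mu = 9 gives D_9. The Hessian of g at 0 is [[0, 0], [0, 0]] with rank 0, so corank 2. A Groebner basis of the Jacobian ideal J(g) in C{x,y} is {y^4, x^2}; counting standard monomials gives mu = 8. Corank 2; j^3 = x^3 is a perfect cube, so E-series; the 5-jet and mu = 8 give E_8. f is D_9 but g is E_8, hence not right-equivalent.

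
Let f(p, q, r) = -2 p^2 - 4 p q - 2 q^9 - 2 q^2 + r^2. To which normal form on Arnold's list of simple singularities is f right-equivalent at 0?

A_8

The Hessian of f at 0 has rank 2. Corank 1: A-series; mu = 8 gives A_8.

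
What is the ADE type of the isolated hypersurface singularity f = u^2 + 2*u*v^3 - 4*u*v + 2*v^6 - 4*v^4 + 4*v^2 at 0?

The Hessian of f at 0 is [[2, -4], [-4, 8]] with rank 1, so corank 1. A Groebner basis of the Jacobian ideal J(f) in C{u,v} is {u*v^2 + 2*u - 4*v, u + v^3 - 2*v, u^2 - 4*u*v + 4*v^2}; counting standard monomials gives mu = 5. Corank 1: A-series; mu = 5 gives A_5.

A_{5}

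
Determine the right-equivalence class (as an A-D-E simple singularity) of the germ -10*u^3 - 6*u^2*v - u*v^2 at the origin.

The Hessian of f at 0 has rank 0. Corank 2; j^3 = -u*(10*u^2 + 6*u*v + v^2) splits into three distinct lines over C (the quadratic factor has nonzero discriminant), so D_4.

D4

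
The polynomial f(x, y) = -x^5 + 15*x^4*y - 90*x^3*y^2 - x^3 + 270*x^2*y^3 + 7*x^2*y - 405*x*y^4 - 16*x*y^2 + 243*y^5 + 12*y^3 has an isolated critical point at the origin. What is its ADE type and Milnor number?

The Hessian of f at 0 has rank 0. Corank 2; j^3 = -(x - 3*y)*(x - 2*y)^2 has shape L^2 M (L != M), so D-series; mu = 6 gives D_6.

Type D_{6}, Milnor number mu = 6.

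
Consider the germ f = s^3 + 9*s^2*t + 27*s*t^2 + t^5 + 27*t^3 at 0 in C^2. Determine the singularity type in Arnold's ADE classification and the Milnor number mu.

Type E8, Milnor number mu = 8.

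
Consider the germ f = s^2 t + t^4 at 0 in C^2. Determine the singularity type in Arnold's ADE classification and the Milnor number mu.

Type D_5, Milnor number mu = 5.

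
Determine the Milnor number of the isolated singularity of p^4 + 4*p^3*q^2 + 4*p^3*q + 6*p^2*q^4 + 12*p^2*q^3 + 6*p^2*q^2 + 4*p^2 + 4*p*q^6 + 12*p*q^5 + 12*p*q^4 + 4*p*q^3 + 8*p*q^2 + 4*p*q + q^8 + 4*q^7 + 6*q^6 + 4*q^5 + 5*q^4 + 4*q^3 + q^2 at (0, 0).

3

The Hessian of f at 0 is [[8, 4], [4, 2]] with rank 1, so corank 1. A Groebner basis of the Jacobian ideal J(f) in C{p,q} is {p^2 + p/4 + q/8, p*q - p/2 - q/4, p + q^2 + q/2}; counting standard monomials gives mu = 3. Corank 1: A-series; mu = 3 gives A_3.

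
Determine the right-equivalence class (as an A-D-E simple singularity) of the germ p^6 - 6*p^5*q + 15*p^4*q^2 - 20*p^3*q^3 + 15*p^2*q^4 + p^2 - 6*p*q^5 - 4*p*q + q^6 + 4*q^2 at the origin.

A5

The Hessian of f at 0 is [[2, -4], [-4, 8]] with rank 1, so corank 1. A Groebner basis of the Jacobian ideal J(f) in C{p,q} is {q^5, p - 2*q}; counting standard monomials gives mu = 5. Corank 1: A-series; mu = 5 gives A_5.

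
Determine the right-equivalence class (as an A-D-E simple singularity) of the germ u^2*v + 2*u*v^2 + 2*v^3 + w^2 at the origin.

The Hessian of f at 0 is [[0, 0, 0], [0, 0, 0], [0, 0, 2]] with rank 1, so corank 2. A Groebner basis of the Jacobian ideal J(f) in C{u,v,w} is {v^3, u^2 + 2*v^2, u*v + v^2, w}; counting standard monomials gives mu = 4. Corank 2; j^3 = v*(u^2 + 2*u*v + 2*v^2) splits into three distinct lines over C (the quadratic factor has nonzero discriminant), so D_4.

D4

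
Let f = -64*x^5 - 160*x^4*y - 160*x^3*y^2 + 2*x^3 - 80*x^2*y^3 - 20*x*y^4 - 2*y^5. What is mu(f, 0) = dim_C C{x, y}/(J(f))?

8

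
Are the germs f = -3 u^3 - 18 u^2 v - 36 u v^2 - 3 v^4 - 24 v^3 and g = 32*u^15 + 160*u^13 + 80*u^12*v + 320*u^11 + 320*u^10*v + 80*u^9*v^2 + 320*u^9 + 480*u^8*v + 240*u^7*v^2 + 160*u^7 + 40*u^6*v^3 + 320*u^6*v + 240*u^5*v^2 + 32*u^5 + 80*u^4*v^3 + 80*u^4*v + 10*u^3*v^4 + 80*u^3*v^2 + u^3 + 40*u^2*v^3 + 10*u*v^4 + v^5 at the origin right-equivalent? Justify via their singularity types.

No.

The Hessian of f at 0 has rank 0. Corank 2; j^3 = -3*(u + 2*v)^3 is a perfect cube, so E-series; the 4-jet and mu = 6 give E_6. The Hessian of g at 0 has rank 0. Corank 2; j^3 = u^3 is a perfect cube, so E-series; the 5-jet and mu = 8 give E_8. f is E_6 but g is E_8, hence not right-equivalent.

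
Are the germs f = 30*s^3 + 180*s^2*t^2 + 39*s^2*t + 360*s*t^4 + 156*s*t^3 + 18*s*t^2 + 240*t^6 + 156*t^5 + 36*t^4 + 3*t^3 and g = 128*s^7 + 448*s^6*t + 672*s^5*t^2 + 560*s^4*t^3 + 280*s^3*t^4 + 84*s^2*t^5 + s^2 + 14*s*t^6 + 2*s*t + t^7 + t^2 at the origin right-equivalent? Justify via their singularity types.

The Hessian of f at 0 is [[0, 0], [0, 0]] with rank 0, so corank 2. A Groebner basis of the Jacobian ideal J(f) in C{s,t} is {t^3, s^2 - 3*t^2/11, s*t + 6*t^2/11}; counting standard monomials gives mu = 4. Corank 2; j^3 = 3*(2*s + t)*(5*s^2 + 4*s*t + t^2) splits into three distinct lines over C (the quadratic factor has nonzero discriminant), so D_4. The Hessian of g at 0 is [[2, 2], [2, 2]] with rank 1, so corank 1. A Groebner basis of the Jacobian ideal J(g) in C{s,t} is {t^6, s + t}; counting standard monomials gives mu = 6. Corank 1: A-series; mu = 6 gives A_6. f is D_4 but g is A_6, hence not right-equivalent.

No.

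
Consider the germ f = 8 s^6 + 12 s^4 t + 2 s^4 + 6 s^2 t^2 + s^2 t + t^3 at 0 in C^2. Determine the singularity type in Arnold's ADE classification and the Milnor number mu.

Type D4, Milnor number mu = 4.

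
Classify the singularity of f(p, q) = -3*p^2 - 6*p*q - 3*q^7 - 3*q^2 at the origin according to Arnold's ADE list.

A_{6}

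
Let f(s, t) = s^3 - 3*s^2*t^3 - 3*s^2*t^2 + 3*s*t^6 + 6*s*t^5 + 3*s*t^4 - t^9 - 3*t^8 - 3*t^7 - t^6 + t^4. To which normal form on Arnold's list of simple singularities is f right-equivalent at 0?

E_6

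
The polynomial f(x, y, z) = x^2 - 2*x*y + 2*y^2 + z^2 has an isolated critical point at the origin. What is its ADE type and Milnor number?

The Hessian of f at 0 is [[2, -2, 0], [-2, 4, 0], [0, 0, 2]] with rank 3, so corank 0. A Groebner basis of the Jacobian ideal J(f) in C{x,y,z} is {x, y, z}; counting standard monomials gives mu = 1. Corank 0: nondegenerate Morse point, so A_1.

Type A_1, Milnor number mu = 1.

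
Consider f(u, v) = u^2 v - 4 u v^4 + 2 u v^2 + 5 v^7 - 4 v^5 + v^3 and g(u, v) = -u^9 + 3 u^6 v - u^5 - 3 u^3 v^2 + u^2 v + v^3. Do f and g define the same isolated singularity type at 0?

The Hessian of f at 0 has rank 0. Corank 2; j^3 = v*(u + v)^2 has shape L^2 M (L != M), so D-series; mu = 8 gives D_8. The Hessian of g at 0 has rank 0. Corank 2; j^3 = v*(u^2 + v^2) splits into three distinct lines over C (the quadratic factor has nonzero discriminant), so D_4. f is D_8 but g is D_4, hence not right-equivalent.

No.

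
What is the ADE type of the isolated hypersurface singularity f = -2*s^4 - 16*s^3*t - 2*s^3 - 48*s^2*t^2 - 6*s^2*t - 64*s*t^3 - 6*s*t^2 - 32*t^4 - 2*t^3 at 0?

E_6

The Hessian of f at 0 has rank 0. Corank 2; j^3 = -2*(s + t)^3 is a perfect cube, so E-series; the 4-jet and mu = 6 give E_6.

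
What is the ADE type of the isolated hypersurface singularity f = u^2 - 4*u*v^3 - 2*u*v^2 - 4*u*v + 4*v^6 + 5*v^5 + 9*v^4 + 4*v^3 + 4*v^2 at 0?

A4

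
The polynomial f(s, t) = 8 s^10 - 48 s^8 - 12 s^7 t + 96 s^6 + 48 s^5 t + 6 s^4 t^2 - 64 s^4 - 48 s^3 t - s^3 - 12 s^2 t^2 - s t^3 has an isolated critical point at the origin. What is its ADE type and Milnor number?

Type E_7, Milnor number mu = 7.

The Hessian of f at 0 is [[0, 0], [0, 0]] with rank 0, so corank 2. A Groebner basis of the Jacobian ideal J(f) in C{s,t} is {3*s^2/16 + t^4 + t^3/16, s^3, s^2*t - s^2/16 - t^3/48, s^2/2 + s*t^2 + t^3/6}; counting standard monomials gives mu = 7. Corank 2; j^3 = -s^3 is a perfect cube, so E-series; the 4-jet and mu = 7 give E_7.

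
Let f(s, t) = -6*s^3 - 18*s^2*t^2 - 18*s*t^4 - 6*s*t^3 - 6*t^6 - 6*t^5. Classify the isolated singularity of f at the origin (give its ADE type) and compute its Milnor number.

Type E_{7}, Milnor number mu = 7.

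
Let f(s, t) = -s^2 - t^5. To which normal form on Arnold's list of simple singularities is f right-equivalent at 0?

The Hessian of f at 0 is [[-2, 0], [0, 0]] with rank 1, so corank 1. A Groebner basis of the Jacobian ideal J(f) in C{s,t} is {t^4, s}; counting standard monomials gives mu = 4. Corank 1: A-series; mu = 4 gives A_4.

A4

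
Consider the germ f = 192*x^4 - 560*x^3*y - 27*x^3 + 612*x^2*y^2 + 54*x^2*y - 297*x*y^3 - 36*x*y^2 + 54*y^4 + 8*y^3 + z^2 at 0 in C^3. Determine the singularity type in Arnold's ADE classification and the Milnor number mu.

The Hessian of f at 0 has rank 1. Corank 2; j^3 = -(3*x - 2*y)^3 is a perfect cube, so E-series; the 4-jet and mu = 7 give E_7.

Type E_7, Milnor number mu = 7.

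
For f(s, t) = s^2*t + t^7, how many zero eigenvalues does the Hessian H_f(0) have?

2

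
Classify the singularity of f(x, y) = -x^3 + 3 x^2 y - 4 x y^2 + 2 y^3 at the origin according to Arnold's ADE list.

D_4

The Hessian of f at 0 has rank 0. Corank 2; j^3 = -(x - y)*(x^2 - 2*x*y + 2*y^2) splits into three distinct lines over C (the quadratic factor has nonzero discriminant), so D_4.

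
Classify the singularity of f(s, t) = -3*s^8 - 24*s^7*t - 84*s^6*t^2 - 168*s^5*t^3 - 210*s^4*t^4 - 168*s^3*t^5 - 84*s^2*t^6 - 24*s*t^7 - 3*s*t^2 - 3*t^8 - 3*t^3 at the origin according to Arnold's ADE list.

The Hessian of f at 0 has rank 0. Corank 2; j^3 = -3*t^2*(s + t) has shape L^2 M (L != M), so D-series; mu = 9 gives D_9.

D9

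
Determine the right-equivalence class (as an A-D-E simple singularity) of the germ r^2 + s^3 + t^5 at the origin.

E_{8}

The Hessian of f at 0 has rank 1. Corank 2; j^3 = s^3 is a perfect cube, so E-series; the 5-jet and mu = 8 give E_8.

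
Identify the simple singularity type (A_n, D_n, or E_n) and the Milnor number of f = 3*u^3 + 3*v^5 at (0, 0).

Type E_8, Milnor number mu = 8.

The Hessian of f at 0 is [[0, 0], [0, 0]] with rank 0, so corank 2. A Groebner basis of the Jacobian ideal J(f) in C{u,v} is {v^4, u^2}; counting standard monomials gives mu = 8. Corank 2; j^3 = 3*u^3 is a perfect cube, so E-series; the 5-jet and mu = 8 give E_8.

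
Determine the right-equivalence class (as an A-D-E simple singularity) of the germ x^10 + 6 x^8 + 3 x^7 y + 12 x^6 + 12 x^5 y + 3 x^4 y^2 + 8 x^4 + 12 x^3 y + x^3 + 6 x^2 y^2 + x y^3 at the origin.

The Hessian of f at 0 has rank 0. Corank 2; j^3 = x^3 is a perfect cube, so E-series; the 4-jet and mu = 7 give E_7.

E7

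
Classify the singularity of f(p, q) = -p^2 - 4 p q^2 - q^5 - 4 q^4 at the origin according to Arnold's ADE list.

The Hessian of f at 0 has rank 1. Corank 1: A-series; mu = 4 gives A_4.

A_{4}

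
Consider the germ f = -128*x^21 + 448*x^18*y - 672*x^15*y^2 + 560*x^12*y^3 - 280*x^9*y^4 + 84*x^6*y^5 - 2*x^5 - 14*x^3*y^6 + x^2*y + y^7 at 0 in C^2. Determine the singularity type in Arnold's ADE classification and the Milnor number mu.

The Hessian of f at 0 has rank 0. Corank 2; j^3 = x^2*y has shape L^2 M (L != M), so D-series; mu = 8 gives D_8.

Type D_{8}, Milnor number mu = 8.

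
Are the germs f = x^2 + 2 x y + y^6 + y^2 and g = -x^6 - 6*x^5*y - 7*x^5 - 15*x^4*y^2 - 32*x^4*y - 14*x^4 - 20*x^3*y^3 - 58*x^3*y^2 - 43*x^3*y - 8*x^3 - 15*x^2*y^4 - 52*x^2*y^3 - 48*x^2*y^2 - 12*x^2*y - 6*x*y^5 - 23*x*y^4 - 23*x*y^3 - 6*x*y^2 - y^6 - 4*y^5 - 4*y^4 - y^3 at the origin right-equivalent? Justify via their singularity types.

No.

The Hessian of f at 0 has rank 1. Corank 1: A-series; mu = 5 gives A_5. The Hessian of g at 0 has rank 0. Corank 2; j^3 = -(2*x + y)^3 is a perfect cube, so E-series; the 4-jet and mu = 7 give E_7. f is A_5 but g is E_7, hence not right-equivalent.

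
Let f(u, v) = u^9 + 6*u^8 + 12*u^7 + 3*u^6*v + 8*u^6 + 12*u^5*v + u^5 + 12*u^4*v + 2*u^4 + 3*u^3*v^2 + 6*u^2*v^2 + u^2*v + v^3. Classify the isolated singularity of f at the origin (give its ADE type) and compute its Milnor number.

Type D_{4}, Milnor number mu = 4.

The Hessian of f at 0 is [[0, 0], [0, 0]] with rank 0, so corank 2. A Groebner basis of the Jacobian ideal J(f) in C{u,v} is {v^3, u^2 + 3*v^2, u*v}; counting standard monomials gives mu = 4. Corank 2; j^3 = v*(u^2 + v^2) splits into three distinct lines over C (the quadratic factor has nonzero discriminant), so D_4.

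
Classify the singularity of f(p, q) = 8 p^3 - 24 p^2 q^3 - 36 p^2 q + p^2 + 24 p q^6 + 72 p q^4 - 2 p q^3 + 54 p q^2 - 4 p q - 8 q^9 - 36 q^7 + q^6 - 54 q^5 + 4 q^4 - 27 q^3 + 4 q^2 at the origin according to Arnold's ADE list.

A2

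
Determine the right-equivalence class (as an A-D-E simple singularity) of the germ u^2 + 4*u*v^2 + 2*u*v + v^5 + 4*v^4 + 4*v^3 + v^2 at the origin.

The Hessian of f at 0 is [[2, 2], [2, 2]] with rank 1, so corank 1. A Groebner basis of the Jacobian ideal J(f) in C{u,v} is {u^2 + 2*u*v - u/2 - v/2, u/2 + v^2 + v/2}; counting standard monomials gives mu = 4. Corank 1: A-series; mu = 4 gives A_4.

A_{4}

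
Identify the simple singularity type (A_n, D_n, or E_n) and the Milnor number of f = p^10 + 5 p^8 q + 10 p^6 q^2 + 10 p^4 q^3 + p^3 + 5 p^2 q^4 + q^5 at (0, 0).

The Hessian of f at 0 is [[0, 0], [0, 0]] with rank 0, so corank 2. A Groebner basis of the Jacobian ideal J(f) in C{p,q} is {q^4, p^2}; counting standard monomials gives mu = 8. Corank 2; j^3 = p^3 is a perfect cube, so E-series; the 5-jet and mu = 8 give E_8.

Type E8, Milnor number mu = 8.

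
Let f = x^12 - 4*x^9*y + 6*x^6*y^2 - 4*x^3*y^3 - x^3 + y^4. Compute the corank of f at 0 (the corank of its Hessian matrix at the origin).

2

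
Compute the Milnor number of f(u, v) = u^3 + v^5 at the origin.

8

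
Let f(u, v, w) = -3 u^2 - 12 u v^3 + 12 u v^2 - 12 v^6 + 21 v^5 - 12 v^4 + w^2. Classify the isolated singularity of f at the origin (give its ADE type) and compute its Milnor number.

Type A_{4}, Milnor number mu = 4.

The Hessian of f at 0 has rank 2. Corank 1: A-series; mu = 4 gives A_4.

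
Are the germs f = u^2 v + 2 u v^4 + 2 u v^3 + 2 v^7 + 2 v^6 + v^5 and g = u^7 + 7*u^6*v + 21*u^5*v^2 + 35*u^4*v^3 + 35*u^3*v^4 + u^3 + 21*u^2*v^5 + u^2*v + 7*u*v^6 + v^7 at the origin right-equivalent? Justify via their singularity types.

The Hessian of f at 0 has rank 0. Corank 2; j^3 = u^2*v has shape L^2 M (L != M), so D-series; mu = 8 gives D_8. The Hessian of g at 0 has rank 0. Corank 2; j^3 = u^2*(u + v) has shape L^2 M (L != M), so D-series; mu = 8 gives D_8. Both have type D_8, hence right-equivalent.

Yes.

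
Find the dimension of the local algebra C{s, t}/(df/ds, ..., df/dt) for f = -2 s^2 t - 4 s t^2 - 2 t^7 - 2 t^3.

The Hessian of f at 0 has rank 0. Corank 2; j^3 = -2*t*(s + t)^2 has shape L^2 M (L != M), so D-series; mu = 8 gives D_8.

8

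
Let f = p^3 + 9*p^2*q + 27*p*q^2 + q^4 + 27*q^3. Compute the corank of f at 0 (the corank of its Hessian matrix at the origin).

2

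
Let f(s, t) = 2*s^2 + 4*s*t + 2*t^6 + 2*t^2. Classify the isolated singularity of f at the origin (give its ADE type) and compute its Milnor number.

Type A_5, Milnor number mu = 5.

The Hessian of f at 0 has rank 1. Corank 1: A-series; mu = 5 gives A_5.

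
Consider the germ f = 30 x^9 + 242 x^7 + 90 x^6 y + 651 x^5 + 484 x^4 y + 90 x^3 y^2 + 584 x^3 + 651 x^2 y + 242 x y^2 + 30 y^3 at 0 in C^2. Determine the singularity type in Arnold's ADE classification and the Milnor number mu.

Type D_4, Milnor number mu = 4.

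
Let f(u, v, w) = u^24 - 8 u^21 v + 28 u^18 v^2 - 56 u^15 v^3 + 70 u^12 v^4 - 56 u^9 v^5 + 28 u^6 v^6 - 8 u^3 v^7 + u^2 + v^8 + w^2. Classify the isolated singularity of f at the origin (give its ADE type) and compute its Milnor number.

The Hessian of f at 0 has rank 2. Corank 1: A-series; mu = 7 gives A_7.

Type A7, Milnor number mu = 7.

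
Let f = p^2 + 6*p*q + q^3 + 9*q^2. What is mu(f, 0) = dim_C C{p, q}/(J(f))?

The Hessian of f at 0 has rank 1. Corank 1: A-series; mu = 2 gives A_2.

2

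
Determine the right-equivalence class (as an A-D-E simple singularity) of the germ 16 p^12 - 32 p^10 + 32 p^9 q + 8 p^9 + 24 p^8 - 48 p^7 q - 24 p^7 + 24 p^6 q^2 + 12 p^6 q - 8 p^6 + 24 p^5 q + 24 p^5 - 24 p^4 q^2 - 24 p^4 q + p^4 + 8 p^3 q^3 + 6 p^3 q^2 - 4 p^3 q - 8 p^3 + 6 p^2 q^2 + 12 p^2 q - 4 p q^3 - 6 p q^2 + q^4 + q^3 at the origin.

The Hessian of f at 0 is [[0, 0], [0, 0]] with rank 0, so corank 2. A Groebner basis of the Jacobian ideal J(f) in C{p,q} is {q^4, p*q^2 - 2*q^3/3, p^2 - p*q + q^2/4}; counting standard monomials gives mu = 6. Corank 2; j^3 = -(2*p - q)^3 is a perfect cube, so E-series; the 4-jet and mu = 6 give E_6.

E6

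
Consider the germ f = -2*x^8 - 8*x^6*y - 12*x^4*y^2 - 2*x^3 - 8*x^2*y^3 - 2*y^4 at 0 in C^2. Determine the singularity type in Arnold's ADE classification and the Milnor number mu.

Type E6, Milnor number mu = 6.

The Hessian of f at 0 is [[0, 0], [0, 0]] with rank 0, so corank 2. A Groebner basis of the Jacobian ideal J(f) in C{x,y} is {y^3, x^2}; counting standard monomials gives mu = 6. Corank 2; j^3 = -2*x^3 is a perfect cube, so E-series; the 4-jet and mu = 6 give E_6.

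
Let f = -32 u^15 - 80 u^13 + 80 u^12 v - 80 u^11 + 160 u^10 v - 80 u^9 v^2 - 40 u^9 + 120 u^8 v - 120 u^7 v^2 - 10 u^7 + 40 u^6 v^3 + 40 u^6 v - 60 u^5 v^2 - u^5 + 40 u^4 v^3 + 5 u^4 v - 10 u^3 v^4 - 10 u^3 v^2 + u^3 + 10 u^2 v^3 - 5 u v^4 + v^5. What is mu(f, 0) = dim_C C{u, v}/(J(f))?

The Hessian of f at 0 has rank 0. Corank 2; j^3 = u^3 is a perfect cube, so E-series; the 5-jet and mu = 8 give E_8.

8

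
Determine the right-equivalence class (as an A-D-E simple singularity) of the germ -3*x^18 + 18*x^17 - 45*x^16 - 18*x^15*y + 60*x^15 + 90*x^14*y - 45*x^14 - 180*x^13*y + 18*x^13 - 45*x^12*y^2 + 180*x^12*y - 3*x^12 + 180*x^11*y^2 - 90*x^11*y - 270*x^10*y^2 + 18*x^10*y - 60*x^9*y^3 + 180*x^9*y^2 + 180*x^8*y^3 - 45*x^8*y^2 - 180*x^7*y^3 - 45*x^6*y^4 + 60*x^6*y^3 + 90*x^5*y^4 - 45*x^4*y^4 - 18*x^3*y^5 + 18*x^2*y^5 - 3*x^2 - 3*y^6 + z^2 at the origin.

A_5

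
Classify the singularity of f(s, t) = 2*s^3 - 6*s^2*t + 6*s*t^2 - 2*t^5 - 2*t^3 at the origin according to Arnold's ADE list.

E_8

The Hessian of f at 0 has rank 0. Corank 2; j^3 = 2*(s - t)^3 is a perfect cube, so E-series; the 5-jet and mu = 8 give E_8.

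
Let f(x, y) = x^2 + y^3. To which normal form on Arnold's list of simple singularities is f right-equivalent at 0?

A_{2}

The Hessian of f at 0 has rank 1. Corank 1: A-series; mu = 2 gives A_2.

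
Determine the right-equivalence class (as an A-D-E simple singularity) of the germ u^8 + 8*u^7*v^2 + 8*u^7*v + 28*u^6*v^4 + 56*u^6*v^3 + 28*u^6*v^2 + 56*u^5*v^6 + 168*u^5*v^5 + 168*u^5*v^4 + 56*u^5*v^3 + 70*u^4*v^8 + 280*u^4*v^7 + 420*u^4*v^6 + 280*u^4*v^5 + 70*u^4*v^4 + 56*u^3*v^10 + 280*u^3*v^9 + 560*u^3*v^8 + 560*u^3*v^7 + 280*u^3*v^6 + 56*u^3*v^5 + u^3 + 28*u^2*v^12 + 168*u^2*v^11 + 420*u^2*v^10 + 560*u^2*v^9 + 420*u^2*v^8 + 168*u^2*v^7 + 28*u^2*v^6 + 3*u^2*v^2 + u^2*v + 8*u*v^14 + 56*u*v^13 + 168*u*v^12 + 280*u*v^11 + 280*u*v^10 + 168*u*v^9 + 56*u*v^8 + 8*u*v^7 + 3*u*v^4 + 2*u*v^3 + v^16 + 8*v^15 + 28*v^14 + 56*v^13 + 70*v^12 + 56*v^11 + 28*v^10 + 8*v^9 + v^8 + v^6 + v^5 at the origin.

D_9

The Hessian of f at 0 has rank 0. Corank 2; j^3 = u^2*(u + v) has shape L^2 M (L != M), so D-series; mu = 9 gives D_9.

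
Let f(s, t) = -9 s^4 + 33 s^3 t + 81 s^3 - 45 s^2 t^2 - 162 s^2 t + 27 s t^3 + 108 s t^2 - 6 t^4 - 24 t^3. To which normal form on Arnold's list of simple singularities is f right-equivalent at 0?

E_{7}

The Hessian of f at 0 is [[0, 0], [0, 0]] with rank 0, so corank 2. A Groebner basis of the Jacobian ideal J(f) in C{s,t} is {19683*s^2 - 26244*s*t + t^4 + 27*t^3 + 8748*t^2, s^3 - 270*s^2 + 360*s*t - 2*t^3/3 - 120*t^2, s^2*t - 243*s^2 + 324*s*t - 7*t^3/9 - 108*t^2, -162*s^2 + s*t^2 + 216*s*t - 8*t^3/9 - 72*t^2}; counting standard monomials gives mu = 7. Corank 2; j^3 = 3*(3*s - 2*t)^3 is a perfect cube, so E-series; the 4-jet and mu = 7 give E_7.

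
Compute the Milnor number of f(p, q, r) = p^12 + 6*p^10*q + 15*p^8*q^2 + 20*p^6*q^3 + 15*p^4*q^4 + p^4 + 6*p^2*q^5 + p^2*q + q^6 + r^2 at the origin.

7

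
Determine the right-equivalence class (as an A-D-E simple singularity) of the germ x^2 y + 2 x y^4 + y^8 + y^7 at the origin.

D_{9}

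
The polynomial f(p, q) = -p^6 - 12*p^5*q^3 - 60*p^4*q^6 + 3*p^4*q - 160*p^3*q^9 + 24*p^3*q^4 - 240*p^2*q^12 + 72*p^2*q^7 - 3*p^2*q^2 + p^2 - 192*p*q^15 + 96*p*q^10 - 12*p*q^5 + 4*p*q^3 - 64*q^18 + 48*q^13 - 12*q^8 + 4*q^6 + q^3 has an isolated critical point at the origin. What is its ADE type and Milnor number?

Type A_2, Milnor number mu = 2.

The Hessian of f at 0 has rank 1. Corank 1: A-series; mu = 2 gives A_2.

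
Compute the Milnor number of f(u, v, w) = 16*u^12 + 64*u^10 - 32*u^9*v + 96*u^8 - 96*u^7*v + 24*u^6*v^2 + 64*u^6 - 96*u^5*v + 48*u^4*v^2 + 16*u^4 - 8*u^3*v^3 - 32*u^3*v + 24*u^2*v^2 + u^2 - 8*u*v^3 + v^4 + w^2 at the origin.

3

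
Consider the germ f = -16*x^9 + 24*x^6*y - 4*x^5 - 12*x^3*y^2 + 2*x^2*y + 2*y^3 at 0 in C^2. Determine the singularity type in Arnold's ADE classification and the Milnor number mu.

The Hessian of f at 0 has rank 0. Corank 2; j^3 = 2*y*(x^2 + y^2) splits into three distinct lines over C (the quadratic factor has nonzero discriminant), so D_4.

Type D_4, Milnor number mu = 4.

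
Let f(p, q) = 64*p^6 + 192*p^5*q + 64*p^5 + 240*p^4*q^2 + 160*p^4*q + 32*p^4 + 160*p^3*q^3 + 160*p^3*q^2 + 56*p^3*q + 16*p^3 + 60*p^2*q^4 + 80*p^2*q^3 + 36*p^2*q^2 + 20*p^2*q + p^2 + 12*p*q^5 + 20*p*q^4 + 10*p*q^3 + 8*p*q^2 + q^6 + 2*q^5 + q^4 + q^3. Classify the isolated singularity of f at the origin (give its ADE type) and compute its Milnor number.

The Hessian of f at 0 is [[2, 0], [0, 0]] with rank 1, so corank 1. A Groebner basis of the Jacobian ideal J(f) in C{p,q} is {q^2, p}; counting standard monomials gives mu = 2. Corank 1: A-series; mu = 2 gives A_2.

Type A2, Milnor number mu = 2.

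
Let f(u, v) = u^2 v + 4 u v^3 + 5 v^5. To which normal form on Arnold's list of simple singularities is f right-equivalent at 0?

The Hessian of f at 0 is [[0, 0], [0, 0]] with rank 0, so corank 2. A Groebner basis of the Jacobian ideal J(f) in C{u,v} is {u^3, u^2*v, -2*u^2 + u*v^2, u*v/2 + v^3}; counting standard monomials gives mu = 6. Corank 2; j^3 = u^2*v has shape L^2 M (L != M), so D-series; mu = 6 gives D_6.

D6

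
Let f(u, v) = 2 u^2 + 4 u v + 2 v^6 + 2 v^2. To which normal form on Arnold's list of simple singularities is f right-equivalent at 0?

A_{5}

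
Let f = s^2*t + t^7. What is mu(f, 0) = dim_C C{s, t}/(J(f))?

8

The Hessian of f at 0 has rank 0. Corank 2; j^3 = s^2*t has shape L^2 M (L != M), so D-series; mu = 8 gives D_8.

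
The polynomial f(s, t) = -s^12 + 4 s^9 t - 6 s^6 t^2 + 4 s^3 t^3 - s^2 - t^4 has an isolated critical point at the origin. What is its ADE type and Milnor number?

Type A_3, Milnor number mu = 3.

The Hessian of f at 0 is [[-2, 0], [0, 0]] with rank 1, so corank 1. A Groebner basis of the Jacobian ideal J(f) in C{s,t} is {t^3, s}; counting standard monomials gives mu = 3. Corank 1: A-series; mu = 3 gives A_3.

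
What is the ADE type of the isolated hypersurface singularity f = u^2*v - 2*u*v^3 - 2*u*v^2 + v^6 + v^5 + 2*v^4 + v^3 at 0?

The Hessian of f at 0 has rank 0. Corank 2; j^3 = v*(u - v)^2 has shape L^2 M (L != M), so D-series; mu = 7 gives D_7.

D7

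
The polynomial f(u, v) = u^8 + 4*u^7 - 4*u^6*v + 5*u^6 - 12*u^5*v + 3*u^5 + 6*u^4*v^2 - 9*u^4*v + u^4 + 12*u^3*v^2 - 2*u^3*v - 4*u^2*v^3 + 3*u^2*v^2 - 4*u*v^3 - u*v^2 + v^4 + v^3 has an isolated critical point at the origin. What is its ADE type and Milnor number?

The Hessian of f at 0 has rank 0. Corank 2; j^3 = -v^2*(u - v) has shape L^2 M (L != M), so D-series; mu = 5 gives D_5.

Type D_{5}, Milnor number mu = 5.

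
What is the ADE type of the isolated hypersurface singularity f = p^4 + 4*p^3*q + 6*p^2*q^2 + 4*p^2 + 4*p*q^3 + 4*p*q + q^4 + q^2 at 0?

The Hessian of f at 0 has rank 1. Corank 1: A-series; mu = 3 gives A_3.

A_{3}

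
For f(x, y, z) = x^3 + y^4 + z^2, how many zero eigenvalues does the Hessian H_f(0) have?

2

The Hessian at 0 is [[0, 0, 0], [0, 0, 0], [0, 0, 2]] of rank 1; hence corank 2.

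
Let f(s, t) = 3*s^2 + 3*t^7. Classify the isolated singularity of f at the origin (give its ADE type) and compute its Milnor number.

The Hessian of f at 0 has rank 1. Corank 1: A-series; mu = 6 gives A_6.

Type A_6, Milnor number mu = 6.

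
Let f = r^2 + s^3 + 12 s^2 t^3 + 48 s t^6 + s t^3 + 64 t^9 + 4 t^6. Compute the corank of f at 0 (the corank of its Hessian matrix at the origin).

The Hessian at 0 is [[0, 0, 0], [0, 0, 0], [0, 0, 2]] of rank 1; hence corank 2.

2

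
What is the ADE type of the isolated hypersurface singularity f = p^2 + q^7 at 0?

The Hessian of f at 0 is [[2, 0], [0, 0]] with rank 1, so corank 1. A Groebner basis of the Jacobian ideal J(f) in C{p,q} is {q^6, p}; counting standard monomials gives mu = 6. Corank 1: A-series; mu = 6 gives A_6.

A6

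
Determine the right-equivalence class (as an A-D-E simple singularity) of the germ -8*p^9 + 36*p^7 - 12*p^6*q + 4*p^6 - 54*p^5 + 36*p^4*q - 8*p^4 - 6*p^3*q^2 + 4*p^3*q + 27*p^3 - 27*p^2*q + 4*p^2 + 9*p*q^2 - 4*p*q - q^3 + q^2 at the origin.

A_2

The Hessian of f at 0 is [[8, -4], [-4, 2]] with rank 1, so corank 1. A Groebner basis of the Jacobian ideal J(f) in C{p,q} is {q^2, p - q/2}; counting standard monomials gives mu = 2. Corank 1: A-series; mu = 2 gives A_2.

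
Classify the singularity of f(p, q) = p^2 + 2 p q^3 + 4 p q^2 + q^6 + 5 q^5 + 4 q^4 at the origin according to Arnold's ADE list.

A4

The Hessian of f at 0 has rank 1. Corank 1: A-series; mu = 4 gives A_4.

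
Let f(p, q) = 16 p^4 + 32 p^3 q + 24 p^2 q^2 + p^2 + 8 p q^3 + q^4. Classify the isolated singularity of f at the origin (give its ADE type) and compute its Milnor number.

The Hessian of f at 0 is [[2, 0], [0, 0]] with rank 1, so corank 1. A Groebner basis of the Jacobian ideal J(f) in C{p,q} is {q^3, p}; counting standard monomials gives mu = 3. Corank 1: A-series; mu = 3 gives A_3.

Type A_3, Milnor number mu = 3.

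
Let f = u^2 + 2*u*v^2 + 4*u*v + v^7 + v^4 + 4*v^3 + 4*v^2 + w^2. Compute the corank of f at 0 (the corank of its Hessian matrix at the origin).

1

Hessian at 0 has rank 2.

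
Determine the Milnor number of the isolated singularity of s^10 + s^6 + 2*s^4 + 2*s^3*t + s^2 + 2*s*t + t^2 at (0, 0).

The Hessian of f at 0 is [[2, 2], [2, 2]] with rank 1, so corank 1. A Groebner basis of the Jacobian ideal J(f) in C{s,t} is {-4*s*t^2 - s + t^5 - 3*t^3 - t, s^2/2 + s*t^3 + 3*s*t/2 + t^4/2 + t^2, s^3 + s + t, s^2*t + s*t^2 - s/3 + t^3/3 - t/3}; counting standard monomials gives mu = 9. Corank 1: A-series; mu = 9 gives A_9.

9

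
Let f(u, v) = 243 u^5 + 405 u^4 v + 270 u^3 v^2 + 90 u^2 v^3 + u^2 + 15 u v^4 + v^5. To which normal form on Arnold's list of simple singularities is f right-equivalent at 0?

A4

The Hessian of f at 0 is [[2, 0], [0, 0]] with rank 1, so corank 1. A Groebner basis of the Jacobian ideal J(f) in C{u,v} is {v^4, u}; counting standard monomials gives mu = 4. Corank 1: A-series; mu = 4 gives A_4.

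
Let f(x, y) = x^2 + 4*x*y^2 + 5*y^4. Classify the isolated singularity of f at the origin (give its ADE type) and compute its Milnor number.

The Hessian of f at 0 has rank 1. Corank 1: A-series; mu = 3 gives A_3.

Type A_{3}, Milnor number mu = 3.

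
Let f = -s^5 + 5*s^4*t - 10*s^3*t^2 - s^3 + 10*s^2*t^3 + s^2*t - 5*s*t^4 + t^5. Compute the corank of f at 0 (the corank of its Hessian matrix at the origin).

2

The Hessian at 0 is [[0, 0], [0, 0]] of rank 0; hence corank 2.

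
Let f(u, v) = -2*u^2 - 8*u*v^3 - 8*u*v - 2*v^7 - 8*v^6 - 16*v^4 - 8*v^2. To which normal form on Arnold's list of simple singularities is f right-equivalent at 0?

A_{6}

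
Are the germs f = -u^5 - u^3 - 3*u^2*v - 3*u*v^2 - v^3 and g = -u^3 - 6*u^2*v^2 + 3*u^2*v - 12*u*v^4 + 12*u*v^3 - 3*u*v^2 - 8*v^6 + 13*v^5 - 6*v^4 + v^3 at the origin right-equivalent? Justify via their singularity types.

Yes.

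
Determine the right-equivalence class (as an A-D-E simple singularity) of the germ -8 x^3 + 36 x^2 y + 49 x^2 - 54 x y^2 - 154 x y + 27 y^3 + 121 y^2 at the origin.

The Hessian of f at 0 has rank 1. Corank 1: A-series; mu = 2 gives A_2.

A_2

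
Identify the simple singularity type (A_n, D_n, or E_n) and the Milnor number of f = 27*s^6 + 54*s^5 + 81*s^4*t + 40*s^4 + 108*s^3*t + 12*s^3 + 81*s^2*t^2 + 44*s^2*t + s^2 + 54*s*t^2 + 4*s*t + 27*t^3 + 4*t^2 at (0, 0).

Type A2, Milnor number mu = 2.

The Hessian of f at 0 is [[2, 4], [4, 8]] with rank 1, so corank 1. A Groebner basis of the Jacobian ideal J(f) in C{s,t} is {t^2, s + 2*t}; counting standard monomials gives mu = 2. Corank 1: A-series; mu = 2 gives A_2.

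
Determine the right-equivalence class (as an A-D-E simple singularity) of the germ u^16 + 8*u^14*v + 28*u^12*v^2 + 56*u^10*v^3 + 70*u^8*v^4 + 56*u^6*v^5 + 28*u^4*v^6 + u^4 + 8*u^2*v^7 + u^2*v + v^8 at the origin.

D_{9}

The Hessian of f at 0 has rank 0. Corank 2; j^3 = u^2*v has shape L^2 M (L != M), so D-series; mu = 9 gives D_9.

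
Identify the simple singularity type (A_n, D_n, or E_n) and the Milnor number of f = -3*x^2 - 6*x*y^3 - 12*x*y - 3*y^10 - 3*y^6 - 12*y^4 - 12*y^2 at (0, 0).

The Hessian of f at 0 has rank 1. Corank 1: A-series; mu = 9 gives A_9.

Type A9, Milnor number mu = 9.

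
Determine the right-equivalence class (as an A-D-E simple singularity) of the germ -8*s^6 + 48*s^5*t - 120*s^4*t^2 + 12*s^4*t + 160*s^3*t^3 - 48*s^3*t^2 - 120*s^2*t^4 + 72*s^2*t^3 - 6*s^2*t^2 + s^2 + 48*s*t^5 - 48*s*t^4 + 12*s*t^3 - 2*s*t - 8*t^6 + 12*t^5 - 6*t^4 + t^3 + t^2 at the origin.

The Hessian of f at 0 has rank 1. Corank 1: A-series; mu = 2 gives A_2.

A_{2}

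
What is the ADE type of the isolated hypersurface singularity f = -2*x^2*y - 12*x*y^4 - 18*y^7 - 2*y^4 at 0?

D_{5}

The Hessian of f at 0 is [[0, 0], [0, 0]] with rank 0, so corank 2. A Groebner basis of the Jacobian ideal J(f) in C{x,y} is {x^3, x^2/4 + y^3, x*y}; counting standard monomials gives mu = 5. Corank 2; j^3 = -2*x^2*y has shape L^2 M (L != M), so D-series; mu = 5 gives D_5.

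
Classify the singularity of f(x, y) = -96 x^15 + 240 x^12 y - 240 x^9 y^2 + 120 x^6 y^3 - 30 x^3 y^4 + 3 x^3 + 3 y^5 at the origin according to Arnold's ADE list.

The Hessian of f at 0 has rank 0. Corank 2; j^3 = 3*x^3 is a perfect cube, so E-series; the 5-jet and mu = 8 give E_8.

E_8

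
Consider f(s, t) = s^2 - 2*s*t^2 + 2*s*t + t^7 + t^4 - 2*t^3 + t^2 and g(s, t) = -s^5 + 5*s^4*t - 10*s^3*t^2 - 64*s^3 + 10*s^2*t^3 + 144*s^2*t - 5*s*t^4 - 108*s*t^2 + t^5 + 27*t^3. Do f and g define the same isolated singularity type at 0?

The Hessian of f at 0 is [[2, 2], [2, 2]] with rank 1, so corank 1. A Groebner basis of the Jacobian ideal J(f) in C{s,t} is {s^3 + 3*s^2*t + 3*s^2 + 4*s*t + s + t, -s + t^2 - t}; counting standard monomials gives mu = 6. Corank 1: A-series; mu = 6 gives A_6. The Hessian of g at 0 is [[0, 0], [0, 0]] with rank 0, so corank 2. A Groebner basis of the Jacobian ideal J(g) in C{s,t} is {t^5, s*t^3 - 13*t^4/16, s^2 - 3*s*t/2 + 9*t^2/16}; counting standard monomials gives mu = 8. Corank 2; j^3 = -(4*s - 3*t)^3 is a perfect cube, so E-series; the 5-jet and mu = 8 give E_8. f is A_6 but g is E_8, hence not right-equivalent.

No.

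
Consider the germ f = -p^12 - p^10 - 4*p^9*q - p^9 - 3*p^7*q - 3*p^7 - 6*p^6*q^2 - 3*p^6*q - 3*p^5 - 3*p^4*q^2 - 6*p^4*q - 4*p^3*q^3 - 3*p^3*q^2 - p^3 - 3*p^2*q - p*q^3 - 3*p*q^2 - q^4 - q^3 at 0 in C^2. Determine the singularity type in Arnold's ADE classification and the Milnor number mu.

Type E7, Milnor number mu = 7.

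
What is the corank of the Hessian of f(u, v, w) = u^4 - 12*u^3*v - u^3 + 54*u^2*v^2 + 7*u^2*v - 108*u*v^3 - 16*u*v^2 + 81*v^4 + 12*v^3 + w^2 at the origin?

2

The Hessian at 0 is [[0, 0, 0], [0, 0, 0], [0, 0, 2]] of rank 1; hence corank 2.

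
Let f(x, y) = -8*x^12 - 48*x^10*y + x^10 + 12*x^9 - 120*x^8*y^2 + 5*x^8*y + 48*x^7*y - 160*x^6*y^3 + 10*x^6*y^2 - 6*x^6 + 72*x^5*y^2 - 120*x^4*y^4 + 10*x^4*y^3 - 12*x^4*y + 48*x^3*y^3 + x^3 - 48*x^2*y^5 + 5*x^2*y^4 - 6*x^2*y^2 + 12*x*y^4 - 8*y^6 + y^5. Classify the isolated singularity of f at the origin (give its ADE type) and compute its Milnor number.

Type E8, Milnor number mu = 8.

The Hessian of f at 0 is [[0, 0], [0, 0]] with rank 0, so corank 2. A Groebner basis of the Jacobian ideal J(f) in C{x,y} is {y^4, x^3, -x^2/4 + x*y^2}; counting standard monomials gives mu = 8. Corank 2; j^3 = x^3 is a perfect cube, so E-series; the 5-jet and mu = 8 give E_8.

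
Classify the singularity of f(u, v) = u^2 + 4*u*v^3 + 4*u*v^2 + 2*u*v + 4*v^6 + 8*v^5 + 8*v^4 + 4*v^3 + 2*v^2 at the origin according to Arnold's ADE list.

A_{1}

The Hessian of f at 0 has rank 2. Corank 0: nondegenerate Morse point, so A_1.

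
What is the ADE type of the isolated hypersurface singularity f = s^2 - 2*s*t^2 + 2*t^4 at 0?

A_3

The Hessian of f at 0 has rank 1. Corank 1: A-series; mu = 3 gives A_3.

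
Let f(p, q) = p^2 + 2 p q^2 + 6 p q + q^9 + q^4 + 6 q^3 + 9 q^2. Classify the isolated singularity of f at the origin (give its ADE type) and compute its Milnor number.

Type A_{8}, Milnor number mu = 8.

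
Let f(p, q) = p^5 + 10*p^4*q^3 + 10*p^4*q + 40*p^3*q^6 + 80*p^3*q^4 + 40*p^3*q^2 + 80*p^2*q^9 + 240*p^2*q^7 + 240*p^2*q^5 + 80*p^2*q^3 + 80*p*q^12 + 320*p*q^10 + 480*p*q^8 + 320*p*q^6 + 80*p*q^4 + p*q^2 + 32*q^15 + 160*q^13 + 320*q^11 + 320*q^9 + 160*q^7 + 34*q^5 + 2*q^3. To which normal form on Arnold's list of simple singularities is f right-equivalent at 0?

D_{6}

The Hessian of f at 0 is [[0, 0], [0, 0]] with rank 0, so corank 2. A Groebner basis of the Jacobian ideal J(f) in C{p,q} is {p^4 + q^2/5, q^3, p*q + 2*q^2}; counting standard monomials gives mu = 6. Corank 2; j^3 = q^2*(p + 2*q) has shape L^2 M (L != M), so D-series; mu = 6 gives D_6.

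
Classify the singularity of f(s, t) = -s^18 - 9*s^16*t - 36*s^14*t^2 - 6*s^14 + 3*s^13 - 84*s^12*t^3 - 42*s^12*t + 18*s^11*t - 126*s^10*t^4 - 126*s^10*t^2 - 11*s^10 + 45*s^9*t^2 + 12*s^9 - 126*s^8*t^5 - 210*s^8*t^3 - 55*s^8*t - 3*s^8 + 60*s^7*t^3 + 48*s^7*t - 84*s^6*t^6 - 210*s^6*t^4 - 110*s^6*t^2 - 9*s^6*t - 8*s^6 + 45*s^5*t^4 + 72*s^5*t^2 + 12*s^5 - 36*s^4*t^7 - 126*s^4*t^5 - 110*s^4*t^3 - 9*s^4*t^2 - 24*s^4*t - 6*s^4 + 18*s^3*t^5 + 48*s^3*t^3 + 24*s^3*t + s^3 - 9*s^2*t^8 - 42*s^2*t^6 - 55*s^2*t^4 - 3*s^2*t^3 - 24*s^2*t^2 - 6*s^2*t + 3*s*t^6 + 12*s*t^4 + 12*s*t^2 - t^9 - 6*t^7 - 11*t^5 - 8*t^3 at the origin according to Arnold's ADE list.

The Hessian of f at 0 has rank 0. Corank 2; j^3 = (s - 2*t)^3 is a perfect cube, so E-series; the 5-jet and mu = 8 give E_8.

E_8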